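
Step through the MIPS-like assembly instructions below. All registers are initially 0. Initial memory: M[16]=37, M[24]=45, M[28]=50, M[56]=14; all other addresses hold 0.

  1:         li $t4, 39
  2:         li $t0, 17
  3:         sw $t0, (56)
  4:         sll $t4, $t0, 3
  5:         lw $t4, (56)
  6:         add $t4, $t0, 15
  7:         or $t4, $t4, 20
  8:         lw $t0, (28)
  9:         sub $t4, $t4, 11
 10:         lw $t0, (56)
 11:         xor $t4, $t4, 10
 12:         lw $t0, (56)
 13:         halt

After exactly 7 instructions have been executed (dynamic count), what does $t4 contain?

$t4=39
$t0=17
sw $t0, (56) → M[56]=17
$t4=17<<3=136
$t4=M[56]=17
$t4=17+15=32
$t4=32|20=52
After step 7: $t4 = 52.

52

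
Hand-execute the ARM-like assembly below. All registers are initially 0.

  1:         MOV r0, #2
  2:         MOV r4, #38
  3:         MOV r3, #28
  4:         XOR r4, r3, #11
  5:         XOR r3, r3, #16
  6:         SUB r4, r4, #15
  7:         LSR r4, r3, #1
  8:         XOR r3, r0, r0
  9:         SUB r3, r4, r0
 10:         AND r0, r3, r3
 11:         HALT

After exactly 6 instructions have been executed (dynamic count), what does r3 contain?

12

r0=2
r4=38
r3=28
r4=28^11=23
r3=28^16=12
r4=23-15=8
After step 6: r3 = 12.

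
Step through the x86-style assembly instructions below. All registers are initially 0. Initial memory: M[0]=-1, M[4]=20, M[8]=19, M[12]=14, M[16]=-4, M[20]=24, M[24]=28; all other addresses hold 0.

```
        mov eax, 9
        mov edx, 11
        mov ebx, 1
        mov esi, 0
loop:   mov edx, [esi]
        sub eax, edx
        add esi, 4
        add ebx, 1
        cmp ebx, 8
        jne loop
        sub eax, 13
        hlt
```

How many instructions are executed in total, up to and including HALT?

eax=9
edx=11
ebx=1
esi=0
edx=M[0]=-1
eax=9-(-1)=10
esi=0+4=4
ebx=1+1=2
cmp ebx, 8  (cmp 2,8)
jne loop: taken
edx=M[4]=20
eax=10-20=-10
esi=4+4=8
ebx=2+1=3
cmp ebx, 8  (cmp 3,8)
jne loop: taken
edx=M[8]=19
eax=(-10)-19=-29
esi=8+4=12
ebx=3+1=4
cmp ebx, 8  (cmp 4,8)
jne loop: taken
edx=M[12]=14
eax=(-29)-14=-43
esi=12+4=16
ebx=4+1=5
cmp ebx, 8  (cmp 5,8)
jne loop: taken
edx=M[16]=-4
eax=(-43)-(-4)=-39
esi=16+4=20
ebx=5+1=6
cmp ebx, 8  (cmp 6,8)
jne loop: taken
edx=M[20]=24
eax=(-39)-24=-63
esi=20+4=24
ebx=6+1=7
cmp ebx, 8  (cmp 7,8)
jne loop: taken
edx=M[24]=28
eax=(-63)-28=-91
esi=24+4=28
ebx=7+1=8
cmp ebx, 8  (cmp 8,8)
jne loop: not taken
eax=(-91)-13=-104
halt.
Total executed instructions: 48.

48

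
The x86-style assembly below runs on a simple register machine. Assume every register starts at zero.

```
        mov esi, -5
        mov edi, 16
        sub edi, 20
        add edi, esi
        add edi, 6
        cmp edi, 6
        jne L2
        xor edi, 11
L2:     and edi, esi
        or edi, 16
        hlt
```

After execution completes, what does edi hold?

mov esi, -5 → esi=-5
mov edi, 16 → edi=16
sub edi, 20 → edi=16-20=-4
add edi, esi → edi=(-4)+(-5)=-9
add edi, 6 → edi=(-9)+6=-3
cmp edi, 6  (cmp -3,6)
jne L2: taken
and edi, esi → edi=(-3)&(-5)=-7
or edi, 16 → edi=(-7)|16=-7
halt.

-7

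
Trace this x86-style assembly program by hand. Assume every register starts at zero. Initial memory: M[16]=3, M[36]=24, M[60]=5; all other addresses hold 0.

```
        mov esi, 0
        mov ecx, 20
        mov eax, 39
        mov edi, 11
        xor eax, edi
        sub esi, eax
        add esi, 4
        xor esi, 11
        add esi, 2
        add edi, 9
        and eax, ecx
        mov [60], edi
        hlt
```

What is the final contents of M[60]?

after mov esi, 0: esi=0
after mov ecx, 20: ecx=20
after mov eax, 39: eax=39
after mov edi, 11: edi=11
after xor eax, edi: eax=39^11=44
after sub esi, eax: esi=0-44=-44
after add esi, 4: esi=(-44)+4=-40
after xor esi, 11: esi=(-40)^11=-45
after add esi, 2: esi=(-45)+2=-43
after add edi, 9: edi=11+9=20
after and eax, ecx: eax=44&20=4
mov [60], edi → M[60]=20
halt.

20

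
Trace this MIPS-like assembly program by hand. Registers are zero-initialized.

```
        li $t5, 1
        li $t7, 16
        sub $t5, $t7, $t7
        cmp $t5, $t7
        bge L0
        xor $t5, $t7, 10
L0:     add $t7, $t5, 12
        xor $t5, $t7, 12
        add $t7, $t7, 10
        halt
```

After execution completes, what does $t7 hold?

48

after li $t5, 1: $t5=1
after li $t7, 16: $t7=16
after sub $t5, $t7, $t7: $t5=16-16=0
cmp $t5, $t7  (cmp 0,16)
bge L0: not taken
after xor $t5, $t7, 10: $t5=16^10=26
after add $t7, $t5, 12: $t7=26+12=38
after xor $t5, $t7, 12: $t5=38^12=42
after add $t7, $t7, 10: $t7=38+10=48
halt.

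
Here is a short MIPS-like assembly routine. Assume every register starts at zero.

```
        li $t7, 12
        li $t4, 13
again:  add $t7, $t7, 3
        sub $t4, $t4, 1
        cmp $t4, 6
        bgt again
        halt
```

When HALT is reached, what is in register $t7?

li $t7, 12 → $t7=12
li $t4, 13 → $t4=13
add $t7, $t7, 3 → $t7=12+3=15
sub $t4, $t4, 1 → $t4=13-1=12
cmp $t4, 6  (cmp 12,6)
bgt again: taken
add $t7, $t7, 3 → $t7=15+3=18
sub $t4, $t4, 1 → $t4=12-1=11
cmp $t4, 6  (cmp 11,6)
bgt again: taken
add $t7, $t7, 3 → $t7=18+3=21
sub $t4, $t4, 1 → $t4=11-1=10
cmp $t4, 6  (cmp 10,6)
bgt again: taken
add $t7, $t7, 3 → $t7=21+3=24
sub $t4, $t4, 1 → $t4=10-1=9
cmp $t4, 6  (cmp 9,6)
bgt again: taken
add $t7, $t7, 3 → $t7=24+3=27
sub $t4, $t4, 1 → $t4=9-1=8
cmp $t4, 6  (cmp 8,6)
bgt again: taken
add $t7, $t7, 3 → $t7=27+3=30
sub $t4, $t4, 1 → $t4=8-1=7
cmp $t4, 6  (cmp 7,6)
bgt again: taken
add $t7, $t7, 3 → $t7=30+3=33
sub $t4, $t4, 1 → $t4=7-1=6
cmp $t4, 6  (cmp 6,6)
bgt again: not taken
halt.

33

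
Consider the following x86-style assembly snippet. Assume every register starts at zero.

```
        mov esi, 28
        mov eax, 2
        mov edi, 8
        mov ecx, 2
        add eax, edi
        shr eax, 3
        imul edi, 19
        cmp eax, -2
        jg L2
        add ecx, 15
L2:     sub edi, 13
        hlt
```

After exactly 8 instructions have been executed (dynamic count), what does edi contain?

after mov esi, 28: esi=28
after mov eax, 2: eax=2
after mov edi, 8: edi=8
after mov ecx, 2: ecx=2
after add eax, edi: eax=2+8=10
after shr eax, 3: eax=10>>3=1
after imul edi, 19: edi=8*19=152
cmp eax, -2  (cmp 1,-2)
After step 8: edi = 152.

152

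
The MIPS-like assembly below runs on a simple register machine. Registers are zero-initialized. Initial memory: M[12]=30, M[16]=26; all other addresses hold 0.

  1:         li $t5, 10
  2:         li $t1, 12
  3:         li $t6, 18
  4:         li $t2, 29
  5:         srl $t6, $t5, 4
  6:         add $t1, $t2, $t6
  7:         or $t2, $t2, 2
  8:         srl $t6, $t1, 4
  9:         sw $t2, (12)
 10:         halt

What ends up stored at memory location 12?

31

$t5=10
$t1=12
$t6=18
$t2=29
$t6=10>>4=0
$t1=29+0=29
$t2=29|2=31
$t6=29>>4=1
sw $t2, (12) → M[12]=31
halt.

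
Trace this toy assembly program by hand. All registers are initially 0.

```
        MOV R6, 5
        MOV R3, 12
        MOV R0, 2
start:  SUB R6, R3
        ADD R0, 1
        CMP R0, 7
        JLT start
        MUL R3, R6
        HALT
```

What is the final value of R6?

-55

R6=5
R3=12
R0=2
R6=5-12=-7
R0=2+1=3
CMP R0, 7  (cmp 3,7)
JLT start: taken
R6=(-7)-12=-19
R0=3+1=4
CMP R0, 7  (cmp 4,7)
JLT start: taken
R6=(-19)-12=-31
R0=4+1=5
CMP R0, 7  (cmp 5,7)
JLT start: taken
R6=(-31)-12=-43
R0=5+1=6
CMP R0, 7  (cmp 6,7)
JLT start: taken
R6=(-43)-12=-55
R0=6+1=7
CMP R0, 7  (cmp 7,7)
JLT start: not taken
R3=12*(-55)=-660
halt.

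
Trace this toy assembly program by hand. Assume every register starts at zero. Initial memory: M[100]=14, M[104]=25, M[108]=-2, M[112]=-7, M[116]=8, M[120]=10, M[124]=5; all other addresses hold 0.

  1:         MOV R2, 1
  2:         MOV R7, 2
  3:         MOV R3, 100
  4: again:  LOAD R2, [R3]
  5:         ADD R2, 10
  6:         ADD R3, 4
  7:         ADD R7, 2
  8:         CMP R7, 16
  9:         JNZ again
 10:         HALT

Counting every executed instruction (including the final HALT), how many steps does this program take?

46

R2=1
R7=2
R3=100
R2=M[100]=14
R2=14+10=24
R3=100+4=104
R7=2+2=4
CMP R7, 16  (cmp 4,16)
JNZ again: taken
R2=M[104]=25
R2=25+10=35
R3=104+4=108
R7=4+2=6
CMP R7, 16  (cmp 6,16)
JNZ again: taken
R2=M[108]=-2
R2=(-2)+10=8
R3=108+4=112
R7=6+2=8
CMP R7, 16  (cmp 8,16)
JNZ again: taken
R2=M[112]=-7
R2=(-7)+10=3
R3=112+4=116
R7=8+2=10
CMP R7, 16  (cmp 10,16)
JNZ again: taken
R2=M[116]=8
R2=8+10=18
R3=116+4=120
R7=10+2=12
CMP R7, 16  (cmp 12,16)
JNZ again: taken
R2=M[120]=10
R2=10+10=20
R3=120+4=124
R7=12+2=14
CMP R7, 16  (cmp 14,16)
JNZ again: taken
R2=M[124]=5
R2=5+10=15
R3=124+4=128
R7=14+2=16
CMP R7, 16  (cmp 16,16)
JNZ again: not taken
halt.
Total executed instructions: 46.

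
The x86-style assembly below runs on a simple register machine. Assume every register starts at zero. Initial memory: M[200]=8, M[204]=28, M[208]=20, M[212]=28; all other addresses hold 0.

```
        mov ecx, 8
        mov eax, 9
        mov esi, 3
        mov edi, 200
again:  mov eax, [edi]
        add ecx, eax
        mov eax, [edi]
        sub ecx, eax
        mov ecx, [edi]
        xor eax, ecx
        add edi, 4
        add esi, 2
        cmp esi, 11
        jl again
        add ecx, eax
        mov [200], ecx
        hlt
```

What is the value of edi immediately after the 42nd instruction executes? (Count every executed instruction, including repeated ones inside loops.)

ecx=8
eax=9
esi=3
edi=200
eax=M[200]=8
ecx=8+8=16
eax=M[200]=8
ecx=16-8=8
ecx=M[200]=8
eax=8^8=0
edi=200+4=204
esi=3+2=5
cmp esi, 11  (cmp 5,11)
jl again: taken
eax=M[204]=28
ecx=8+28=36
eax=M[204]=28
ecx=36-28=8
ecx=M[204]=28
eax=28^28=0
edi=204+4=208
esi=5+2=7
cmp esi, 11  (cmp 7,11)
jl again: taken
eax=M[208]=20
ecx=28+20=48
eax=M[208]=20
ecx=48-20=28
ecx=M[208]=20
eax=20^20=0
edi=208+4=212
esi=7+2=9
cmp esi, 11  (cmp 9,11)
jl again: taken
eax=M[212]=28
ecx=20+28=48
eax=M[212]=28
ecx=48-28=20
ecx=M[212]=28
eax=28^28=0
edi=212+4=216
esi=9+2=11
After step 42: edi = 216.

216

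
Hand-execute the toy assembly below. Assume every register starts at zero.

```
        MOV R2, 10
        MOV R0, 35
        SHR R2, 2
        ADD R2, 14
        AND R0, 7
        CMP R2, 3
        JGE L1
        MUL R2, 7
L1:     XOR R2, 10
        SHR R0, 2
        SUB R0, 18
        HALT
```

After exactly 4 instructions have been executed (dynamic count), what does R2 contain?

R2=10
R0=35
R2=10>>2=2
R2=2+14=16
After step 4: R2 = 16.

16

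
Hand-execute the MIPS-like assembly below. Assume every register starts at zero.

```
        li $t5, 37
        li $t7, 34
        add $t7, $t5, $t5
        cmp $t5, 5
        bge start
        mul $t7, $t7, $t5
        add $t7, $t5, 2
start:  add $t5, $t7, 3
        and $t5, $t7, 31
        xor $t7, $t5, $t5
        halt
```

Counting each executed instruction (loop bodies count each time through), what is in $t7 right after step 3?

74

li $t5, 37 → $t5=37
li $t7, 34 → $t7=34
add $t7, $t5, $t5 → $t7=37+37=74
After step 3: $t7 = 74.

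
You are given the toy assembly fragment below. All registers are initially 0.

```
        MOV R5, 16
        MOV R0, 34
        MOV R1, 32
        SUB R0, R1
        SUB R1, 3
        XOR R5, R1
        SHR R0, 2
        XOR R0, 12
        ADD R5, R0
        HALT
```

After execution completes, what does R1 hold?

R5=16
R0=34
R1=32
R0=34-32=2
R1=32-3=29
R5=16^29=13
R0=2>>2=0
R0=0^12=12
R5=13+12=25
halt.

29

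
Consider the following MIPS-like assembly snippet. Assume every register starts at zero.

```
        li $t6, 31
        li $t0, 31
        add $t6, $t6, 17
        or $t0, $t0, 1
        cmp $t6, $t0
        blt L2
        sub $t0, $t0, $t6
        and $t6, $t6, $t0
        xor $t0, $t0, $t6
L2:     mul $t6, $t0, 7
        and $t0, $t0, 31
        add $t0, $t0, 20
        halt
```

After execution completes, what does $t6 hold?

-343

after li $t6, 31: $t6=31
after li $t0, 31: $t0=31
after add $t6, $t6, 17: $t6=31+17=48
after or $t0, $t0, 1: $t0=31|1=31
cmp $t6, $t0  (cmp 48,31)
blt L2: not taken
after sub $t0, $t0, $t6: $t0=31-48=-17
after and $t6, $t6, $t0: $t6=48&(-17)=32
after xor $t0, $t0, $t6: $t0=(-17)^32=-49
after mul $t6, $t0, 7: $t6=(-49)*7=-343
after and $t0, $t0, 31: $t0=(-49)&31=15
after add $t0, $t0, 20: $t0=15+20=35
halt.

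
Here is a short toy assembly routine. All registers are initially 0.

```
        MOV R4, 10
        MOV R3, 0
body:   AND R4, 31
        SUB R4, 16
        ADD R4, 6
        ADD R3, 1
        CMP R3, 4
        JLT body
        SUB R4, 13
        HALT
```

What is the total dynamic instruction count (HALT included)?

28

R4=10
R3=0
R4=10&31=10
R4=10-16=-6
R4=(-6)+6=0
R3=0+1=1
CMP R3, 4  (cmp 1,4)
JLT body: taken
R4=0&31=0
R4=0-16=-16
R4=(-16)+6=-10
R3=1+1=2
CMP R3, 4  (cmp 2,4)
JLT body: taken
R4=(-10)&31=22
R4=22-16=6
R4=6+6=12
R3=2+1=3
CMP R3, 4  (cmp 3,4)
JLT body: taken
R4=12&31=12
R4=12-16=-4
R4=(-4)+6=2
R3=3+1=4
CMP R3, 4  (cmp 4,4)
JLT body: not taken
R4=2-13=-11
halt.
Total executed instructions: 28.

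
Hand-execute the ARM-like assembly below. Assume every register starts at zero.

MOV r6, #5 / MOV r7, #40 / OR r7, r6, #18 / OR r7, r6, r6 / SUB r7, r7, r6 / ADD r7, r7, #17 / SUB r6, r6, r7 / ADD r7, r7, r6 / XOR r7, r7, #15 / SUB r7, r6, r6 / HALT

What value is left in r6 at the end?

-12

MOV r6, #5 → r6=5
MOV r7, #40 → r7=40
OR r7, r6, #18 → r7=5|18=23
OR r7, r6, r6 → r7=5|5=5
SUB r7, r7, r6 → r7=5-5=0
ADD r7, r7, #17 → r7=0+17=17
SUB r6, r6, r7 → r6=5-17=-12
ADD r7, r7, r6 → r7=17+(-12)=5
XOR r7, r7, #15 → r7=5^15=10
SUB r7, r6, r6 → r7=(-12)-(-12)=0
halt.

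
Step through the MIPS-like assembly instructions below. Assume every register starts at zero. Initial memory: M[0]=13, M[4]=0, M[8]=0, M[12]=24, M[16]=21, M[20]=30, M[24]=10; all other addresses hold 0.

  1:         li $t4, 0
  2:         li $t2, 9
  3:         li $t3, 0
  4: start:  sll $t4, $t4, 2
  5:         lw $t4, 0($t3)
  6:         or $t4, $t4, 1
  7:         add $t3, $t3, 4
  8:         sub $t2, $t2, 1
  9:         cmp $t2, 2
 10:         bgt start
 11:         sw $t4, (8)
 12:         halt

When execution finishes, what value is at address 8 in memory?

11

after li $t4, 0: $t4=0
after li $t2, 9: $t2=9
after li $t3, 0: $t3=0
after sll $t4, $t4, 2: $t4=0<<2=0
after lw $t4, 0($t3): $t4=M[0]=13
after or $t4, $t4, 1: $t4=13|1=13
after add $t3, $t3, 4: $t3=0+4=4
after sub $t2, $t2, 1: $t2=9-1=8
cmp $t2, 2  (cmp 8,2)
bgt start: taken
after sll $t4, $t4, 2: $t4=13<<2=52
after lw $t4, 0($t3): $t4=M[4]=0
after or $t4, $t4, 1: $t4=0|1=1
after add $t3, $t3, 4: $t3=4+4=8
after sub $t2, $t2, 1: $t2=8-1=7
cmp $t2, 2  (cmp 7,2)
bgt start: taken
after sll $t4, $t4, 2: $t4=1<<2=4
after lw $t4, 0($t3): $t4=M[8]=0
after or $t4, $t4, 1: $t4=0|1=1
after add $t3, $t3, 4: $t3=8+4=12
after sub $t2, $t2, 1: $t2=7-1=6
cmp $t2, 2  (cmp 6,2)
bgt start: taken
after sll $t4, $t4, 2: $t4=1<<2=4
after lw $t4, 0($t3): $t4=M[12]=24
after or $t4, $t4, 1: $t4=24|1=25
after add $t3, $t3, 4: $t3=12+4=16
after sub $t2, $t2, 1: $t2=6-1=5
cmp $t2, 2  (cmp 5,2)
bgt start: taken
after sll $t4, $t4, 2: $t4=25<<2=100
after lw $t4, 0($t3): $t4=M[16]=21
after or $t4, $t4, 1: $t4=21|1=21
after add $t3, $t3, 4: $t3=16+4=20
after sub $t2, $t2, 1: $t2=5-1=4
cmp $t2, 2  (cmp 4,2)
bgt start: taken
after sll $t4, $t4, 2: $t4=21<<2=84
after lw $t4, 0($t3): $t4=M[20]=30
after or $t4, $t4, 1: $t4=30|1=31
after add $t3, $t3, 4: $t3=20+4=24
after sub $t2, $t2, 1: $t2=4-1=3
cmp $t2, 2  (cmp 3,2)
bgt start: taken
after sll $t4, $t4, 2: $t4=31<<2=124
after lw $t4, 0($t3): $t4=M[24]=10
after or $t4, $t4, 1: $t4=10|1=11
after add $t3, $t3, 4: $t3=24+4=28
after sub $t2, $t2, 1: $t2=3-1=2
cmp $t2, 2  (cmp 2,2)
bgt start: not taken
sw $t4, (8) → M[8]=11
halt.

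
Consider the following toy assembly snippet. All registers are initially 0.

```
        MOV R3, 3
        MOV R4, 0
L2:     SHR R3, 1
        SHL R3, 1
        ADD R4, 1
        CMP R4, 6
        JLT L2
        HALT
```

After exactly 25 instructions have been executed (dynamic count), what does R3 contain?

2

MOV R3, 3 → R3=3
MOV R4, 0 → R4=0
SHR R3, 1 → R3=3>>1=1
SHL R3, 1 → R3=1<<1=2
ADD R4, 1 → R4=0+1=1
CMP R4, 6  (cmp 1,6)
JLT L2: taken
SHR R3, 1 → R3=2>>1=1
SHL R3, 1 → R3=1<<1=2
ADD R4, 1 → R4=1+1=2
CMP R4, 6  (cmp 2,6)
JLT L2: taken
SHR R3, 1 → R3=2>>1=1
SHL R3, 1 → R3=1<<1=2
ADD R4, 1 → R4=2+1=3
CMP R4, 6  (cmp 3,6)
JLT L2: taken
SHR R3, 1 → R3=2>>1=1
SHL R3, 1 → R3=1<<1=2
ADD R4, 1 → R4=3+1=4
CMP R4, 6  (cmp 4,6)
JLT L2: taken
SHR R3, 1 → R3=2>>1=1
SHL R3, 1 → R3=1<<1=2
ADD R4, 1 → R4=4+1=5
After step 25: R3 = 2.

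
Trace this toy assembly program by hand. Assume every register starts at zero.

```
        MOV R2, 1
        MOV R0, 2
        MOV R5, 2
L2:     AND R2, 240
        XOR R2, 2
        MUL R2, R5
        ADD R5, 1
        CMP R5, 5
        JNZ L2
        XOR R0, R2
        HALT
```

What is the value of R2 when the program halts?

MOV R2, 1 → R2=1
MOV R0, 2 → R0=2
MOV R5, 2 → R5=2
AND R2, 240 → R2=1&240=0
XOR R2, 2 → R2=0^2=2
MUL R2, R5 → R2=2*2=4
ADD R5, 1 → R5=2+1=3
CMP R5, 5  (cmp 3,5)
JNZ L2: taken
AND R2, 240 → R2=4&240=0
XOR R2, 2 → R2=0^2=2
MUL R2, R5 → R2=2*3=6
ADD R5, 1 → R5=3+1=4
CMP R5, 5  (cmp 4,5)
JNZ L2: taken
AND R2, 240 → R2=6&240=0
XOR R2, 2 → R2=0^2=2
MUL R2, R5 → R2=2*4=8
ADD R5, 1 → R5=4+1=5
CMP R5, 5  (cmp 5,5)
JNZ L2: not taken
XOR R0, R2 → R0=2^8=10
halt.

8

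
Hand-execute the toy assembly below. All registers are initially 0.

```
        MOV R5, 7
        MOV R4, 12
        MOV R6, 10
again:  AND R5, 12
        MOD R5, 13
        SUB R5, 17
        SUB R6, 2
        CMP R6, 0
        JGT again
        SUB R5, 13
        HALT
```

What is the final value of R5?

R5=7
R4=12
R6=10
R5=7&12=4
R5=4%13=4
R5=4-17=-13
R6=10-2=8
CMP R6, 0  (cmp 8,0)
JGT again: taken
R5=(-13)&12=0
R5=0%13=0
R5=0-17=-17
R6=8-2=6
CMP R6, 0  (cmp 6,0)
JGT again: taken
R5=(-17)&12=12
R5=12%13=12
R5=12-17=-5
R6=6-2=4
CMP R6, 0  (cmp 4,0)
JGT again: taken
R5=(-5)&12=8
R5=8%13=8
R5=8-17=-9
R6=4-2=2
CMP R6, 0  (cmp 2,0)
JGT again: taken
R5=(-9)&12=4
R5=4%13=4
R5=4-17=-13
R6=2-2=0
CMP R6, 0  (cmp 0,0)
JGT again: not taken
R5=(-13)-13=-26
halt.

-26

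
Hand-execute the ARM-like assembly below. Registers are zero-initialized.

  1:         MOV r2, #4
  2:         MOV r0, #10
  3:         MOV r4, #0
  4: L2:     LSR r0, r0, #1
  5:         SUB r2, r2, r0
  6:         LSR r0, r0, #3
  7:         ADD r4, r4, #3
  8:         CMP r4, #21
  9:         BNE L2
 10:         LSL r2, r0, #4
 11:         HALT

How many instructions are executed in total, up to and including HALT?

47

MOV r2, #4 → r2=4
MOV r0, #10 → r0=10
MOV r4, #0 → r4=0
LSR r0, r0, #1 → r0=10>>1=5
SUB r2, r2, r0 → r2=4-5=-1
LSR r0, r0, #3 → r0=5>>3=0
ADD r4, r4, #3 → r4=0+3=3
CMP r4, #21  (cmp 3,21)
BNE L2: taken
LSR r0, r0, #1 → r0=0>>1=0
SUB r2, r2, r0 → r2=(-1)-0=-1
LSR r0, r0, #3 → r0=0>>3=0
ADD r4, r4, #3 → r4=3+3=6
CMP r4, #21  (cmp 6,21)
BNE L2: taken
LSR r0, r0, #1 → r0=0>>1=0
SUB r2, r2, r0 → r2=(-1)-0=-1
LSR r0, r0, #3 → r0=0>>3=0
ADD r4, r4, #3 → r4=6+3=9
CMP r4, #21  (cmp 9,21)
BNE L2: taken
LSR r0, r0, #1 → r0=0>>1=0
SUB r2, r2, r0 → r2=(-1)-0=-1
LSR r0, r0, #3 → r0=0>>3=0
ADD r4, r4, #3 → r4=9+3=12
CMP r4, #21  (cmp 12,21)
BNE L2: taken
LSR r0, r0, #1 → r0=0>>1=0
SUB r2, r2, r0 → r2=(-1)-0=-1
LSR r0, r0, #3 → r0=0>>3=0
ADD r4, r4, #3 → r4=12+3=15
CMP r4, #21  (cmp 15,21)
BNE L2: taken
LSR r0, r0, #1 → r0=0>>1=0
SUB r2, r2, r0 → r2=(-1)-0=-1
LSR r0, r0, #3 → r0=0>>3=0
ADD r4, r4, #3 → r4=15+3=18
CMP r4, #21  (cmp 18,21)
BNE L2: taken
LSR r0, r0, #1 → r0=0>>1=0
SUB r2, r2, r0 → r2=(-1)-0=-1
LSR r0, r0, #3 → r0=0>>3=0
ADD r4, r4, #3 → r4=18+3=21
CMP r4, #21  (cmp 21,21)
BNE L2: not taken
LSL r2, r0, #4 → r2=0<<4=0
halt.
Total executed instructions: 47.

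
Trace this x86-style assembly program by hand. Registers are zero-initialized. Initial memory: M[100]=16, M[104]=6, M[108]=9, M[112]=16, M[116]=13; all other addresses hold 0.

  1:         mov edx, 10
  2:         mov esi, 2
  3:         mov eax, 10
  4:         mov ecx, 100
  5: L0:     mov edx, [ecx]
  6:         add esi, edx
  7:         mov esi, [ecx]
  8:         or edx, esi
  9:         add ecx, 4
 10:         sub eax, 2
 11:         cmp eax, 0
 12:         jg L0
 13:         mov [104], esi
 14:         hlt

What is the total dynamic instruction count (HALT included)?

mov edx, 10 → edx=10
mov esi, 2 → esi=2
mov eax, 10 → eax=10
mov ecx, 100 → ecx=100
mov edx, [ecx] → edx=M[100]=16
add esi, edx → esi=2+16=18
mov esi, [ecx] → esi=M[100]=16
or edx, esi → edx=16|16=16
add ecx, 4 → ecx=100+4=104
sub eax, 2 → eax=10-2=8
cmp eax, 0  (cmp 8,0)
jg L0: taken
mov edx, [ecx] → edx=M[104]=6
add esi, edx → esi=16+6=22
mov esi, [ecx] → esi=M[104]=6
or edx, esi → edx=6|6=6
add ecx, 4 → ecx=104+4=108
sub eax, 2 → eax=8-2=6
cmp eax, 0  (cmp 6,0)
jg L0: taken
mov edx, [ecx] → edx=M[108]=9
add esi, edx → esi=6+9=15
mov esi, [ecx] → esi=M[108]=9
or edx, esi → edx=9|9=9
add ecx, 4 → ecx=108+4=112
sub eax, 2 → eax=6-2=4
cmp eax, 0  (cmp 4,0)
jg L0: taken
mov edx, [ecx] → edx=M[112]=16
add esi, edx → esi=9+16=25
mov esi, [ecx] → esi=M[112]=16
or edx, esi → edx=16|16=16
add ecx, 4 → ecx=112+4=116
sub eax, 2 → eax=4-2=2
cmp eax, 0  (cmp 2,0)
jg L0: taken
mov edx, [ecx] → edx=M[116]=13
add esi, edx → esi=16+13=29
mov esi, [ecx] → esi=M[116]=13
or edx, esi → edx=13|13=13
add ecx, 4 → ecx=116+4=120
sub eax, 2 → eax=2-2=0
cmp eax, 0  (cmp 0,0)
jg L0: not taken
mov [104], esi → M[104]=13
halt.
Total executed instructions: 46.

46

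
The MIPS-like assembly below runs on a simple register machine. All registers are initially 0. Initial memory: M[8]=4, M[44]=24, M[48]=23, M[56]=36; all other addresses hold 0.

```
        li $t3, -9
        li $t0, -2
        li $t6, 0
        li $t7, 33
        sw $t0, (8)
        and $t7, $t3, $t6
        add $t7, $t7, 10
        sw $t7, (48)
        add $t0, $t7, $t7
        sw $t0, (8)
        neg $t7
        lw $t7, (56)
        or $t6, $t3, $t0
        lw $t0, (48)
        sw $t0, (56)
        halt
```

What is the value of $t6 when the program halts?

-9

$t3=-9
$t0=-2
$t6=0
$t7=33
sw $t0, (8) → M[8]=-2
$t7=(-9)&0=0
$t7=0+10=10
sw $t7, (48) → M[48]=10
$t0=10+10=20
sw $t0, (8) → M[8]=20
$t7=-(10)=-10
$t7=M[56]=36
$t6=(-9)|20=-9
$t0=M[48]=10
sw $t0, (56) → M[56]=10
halt.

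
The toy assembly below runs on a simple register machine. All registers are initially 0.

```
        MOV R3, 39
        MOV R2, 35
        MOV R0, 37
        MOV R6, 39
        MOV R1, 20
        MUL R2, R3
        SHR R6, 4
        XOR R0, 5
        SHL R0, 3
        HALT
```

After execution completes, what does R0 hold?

256

after MOV R3, 39: R3=39
after MOV R2, 35: R2=35
after MOV R0, 37: R0=37
after MOV R6, 39: R6=39
after MOV R1, 20: R1=20
after MUL R2, R3: R2=35*39=1365
after SHR R6, 4: R6=39>>4=2
after XOR R0, 5: R0=37^5=32
after SHL R0, 3: R0=32<<3=256
halt.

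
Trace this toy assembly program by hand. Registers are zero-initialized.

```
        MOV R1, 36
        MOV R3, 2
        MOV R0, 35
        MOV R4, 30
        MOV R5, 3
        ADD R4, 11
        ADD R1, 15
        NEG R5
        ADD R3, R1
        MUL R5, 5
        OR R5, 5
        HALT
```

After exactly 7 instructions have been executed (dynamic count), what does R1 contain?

51

R1=36
R3=2
R0=35
R4=30
R5=3
R4=30+11=41
R1=36+15=51
After step 7: R1 = 51.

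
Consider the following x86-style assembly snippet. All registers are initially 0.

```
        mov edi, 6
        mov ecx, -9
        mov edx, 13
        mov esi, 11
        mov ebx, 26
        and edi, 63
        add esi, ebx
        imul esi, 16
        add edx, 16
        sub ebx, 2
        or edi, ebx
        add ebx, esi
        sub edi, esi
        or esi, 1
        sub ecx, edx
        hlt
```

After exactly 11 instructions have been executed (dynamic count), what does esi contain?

after mov edi, 6: edi=6
after mov ecx, -9: ecx=-9
after mov edx, 13: edx=13
after mov esi, 11: esi=11
after mov ebx, 26: ebx=26
after and edi, 63: edi=6&63=6
after add esi, ebx: esi=11+26=37
after imul esi, 16: esi=37*16=592
after add edx, 16: edx=13+16=29
after sub ebx, 2: ebx=26-2=24
after or edi, ebx: edi=6|24=30
After step 11: esi = 592.

592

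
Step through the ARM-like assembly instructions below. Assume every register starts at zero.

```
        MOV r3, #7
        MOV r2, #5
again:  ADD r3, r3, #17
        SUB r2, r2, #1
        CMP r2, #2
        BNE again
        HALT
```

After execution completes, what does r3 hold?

MOV r3, #7 → r3=7
MOV r2, #5 → r2=5
ADD r3, r3, #17 → r3=7+17=24
SUB r2, r2, #1 → r2=5-1=4
CMP r2, #2  (cmp 4,2)
BNE again: taken
ADD r3, r3, #17 → r3=24+17=41
SUB r2, r2, #1 → r2=4-1=3
CMP r2, #2  (cmp 3,2)
BNE again: taken
ADD r3, r3, #17 → r3=41+17=58
SUB r2, r2, #1 → r2=3-1=2
CMP r2, #2  (cmp 2,2)
BNE again: not taken
halt.

58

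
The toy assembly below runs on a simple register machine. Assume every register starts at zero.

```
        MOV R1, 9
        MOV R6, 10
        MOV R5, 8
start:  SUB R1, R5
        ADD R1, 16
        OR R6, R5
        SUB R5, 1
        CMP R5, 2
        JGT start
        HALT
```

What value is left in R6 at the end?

15

after MOV R1, 9: R1=9
after MOV R6, 10: R6=10
after MOV R5, 8: R5=8
after SUB R1, R5: R1=9-8=1
after ADD R1, 16: R1=1+16=17
after OR R6, R5: R6=10|8=10
after SUB R5, 1: R5=8-1=7
CMP R5, 2  (cmp 7,2)
JGT start: taken
after SUB R1, R5: R1=17-7=10
after ADD R1, 16: R1=10+16=26
after OR R6, R5: R6=10|7=15
after SUB R5, 1: R5=7-1=6
CMP R5, 2  (cmp 6,2)
JGT start: taken
after SUB R1, R5: R1=26-6=20
after ADD R1, 16: R1=20+16=36
after OR R6, R5: R6=15|6=15
after SUB R5, 1: R5=6-1=5
CMP R5, 2  (cmp 5,2)
JGT start: taken
after SUB R1, R5: R1=36-5=31
after ADD R1, 16: R1=31+16=47
after OR R6, R5: R6=15|5=15
after SUB R5, 1: R5=5-1=4
CMP R5, 2  (cmp 4,2)
JGT start: taken
after SUB R1, R5: R1=47-4=43
after ADD R1, 16: R1=43+16=59
after OR R6, R5: R6=15|4=15
after SUB R5, 1: R5=4-1=3
CMP R5, 2  (cmp 3,2)
JGT start: taken
after SUB R1, R5: R1=59-3=56
after ADD R1, 16: R1=56+16=72
after OR R6, R5: R6=15|3=15
after SUB R5, 1: R5=3-1=2
CMP R5, 2  (cmp 2,2)
JGT start: not taken
halt.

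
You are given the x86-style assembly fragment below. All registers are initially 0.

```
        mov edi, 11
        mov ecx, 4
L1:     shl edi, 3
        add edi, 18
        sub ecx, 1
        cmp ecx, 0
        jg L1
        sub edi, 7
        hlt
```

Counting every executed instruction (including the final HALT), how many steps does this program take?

24

mov edi, 11 → edi=11
mov ecx, 4 → ecx=4
shl edi, 3 → edi=11<<3=88
add edi, 18 → edi=88+18=106
sub ecx, 1 → ecx=4-1=3
cmp ecx, 0  (cmp 3,0)
jg L1: taken
shl edi, 3 → edi=106<<3=848
add edi, 18 → edi=848+18=866
sub ecx, 1 → ecx=3-1=2
cmp ecx, 0  (cmp 2,0)
jg L1: taken
shl edi, 3 → edi=866<<3=6928
add edi, 18 → edi=6928+18=6946
sub ecx, 1 → ecx=2-1=1
cmp ecx, 0  (cmp 1,0)
jg L1: taken
shl edi, 3 → edi=6946<<3=55568
add edi, 18 → edi=55568+18=55586
sub ecx, 1 → ecx=1-1=0
cmp ecx, 0  (cmp 0,0)
jg L1: not taken
sub edi, 7 → edi=55586-7=55579
halt.
Total executed instructions: 24.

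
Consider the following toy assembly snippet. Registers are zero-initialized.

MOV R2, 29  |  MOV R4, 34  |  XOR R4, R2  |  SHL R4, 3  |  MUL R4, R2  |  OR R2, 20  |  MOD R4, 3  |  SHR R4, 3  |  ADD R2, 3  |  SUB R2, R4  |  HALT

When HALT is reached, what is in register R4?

MOV R2, 29 → R2=29
MOV R4, 34 → R4=34
XOR R4, R2 → R4=34^29=63
SHL R4, 3 → R4=63<<3=504
MUL R4, R2 → R4=504*29=14616
OR R2, 20 → R2=29|20=29
MOD R4, 3 → R4=14616%3=0
SHR R4, 3 → R4=0>>3=0
ADD R2, 3 → R2=29+3=32
SUB R2, R4 → R2=32-0=32
halt.

0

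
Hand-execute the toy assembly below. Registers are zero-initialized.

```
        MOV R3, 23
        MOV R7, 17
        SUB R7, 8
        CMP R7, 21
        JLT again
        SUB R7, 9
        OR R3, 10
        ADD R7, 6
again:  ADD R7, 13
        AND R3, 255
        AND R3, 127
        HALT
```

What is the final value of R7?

MOV R3, 23 → R3=23
MOV R7, 17 → R7=17
SUB R7, 8 → R7=17-8=9
CMP R7, 21  (cmp 9,21)
JLT again: taken
ADD R7, 13 → R7=9+13=22
AND R3, 255 → R3=23&255=23
AND R3, 127 → R3=23&127=23
halt.

22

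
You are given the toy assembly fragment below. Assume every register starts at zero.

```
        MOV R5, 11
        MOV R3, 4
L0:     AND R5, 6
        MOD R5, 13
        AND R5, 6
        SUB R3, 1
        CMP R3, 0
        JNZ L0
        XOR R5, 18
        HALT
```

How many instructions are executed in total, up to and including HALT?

28

after MOV R5, 11: R5=11
after MOV R3, 4: R3=4
after AND R5, 6: R5=11&6=2
after MOD R5, 13: R5=2%13=2
after AND R5, 6: R5=2&6=2
after SUB R3, 1: R3=4-1=3
CMP R3, 0  (cmp 3,0)
JNZ L0: taken
after AND R5, 6: R5=2&6=2
after MOD R5, 13: R5=2%13=2
after AND R5, 6: R5=2&6=2
after SUB R3, 1: R3=3-1=2
CMP R3, 0  (cmp 2,0)
JNZ L0: taken
after AND R5, 6: R5=2&6=2
after MOD R5, 13: R5=2%13=2
after AND R5, 6: R5=2&6=2
after SUB R3, 1: R3=2-1=1
CMP R3, 0  (cmp 1,0)
JNZ L0: taken
after AND R5, 6: R5=2&6=2
after MOD R5, 13: R5=2%13=2
after AND R5, 6: R5=2&6=2
after SUB R3, 1: R3=1-1=0
CMP R3, 0  (cmp 0,0)
JNZ L0: not taken
after XOR R5, 18: R5=2^18=16
halt.
Total executed instructions: 28.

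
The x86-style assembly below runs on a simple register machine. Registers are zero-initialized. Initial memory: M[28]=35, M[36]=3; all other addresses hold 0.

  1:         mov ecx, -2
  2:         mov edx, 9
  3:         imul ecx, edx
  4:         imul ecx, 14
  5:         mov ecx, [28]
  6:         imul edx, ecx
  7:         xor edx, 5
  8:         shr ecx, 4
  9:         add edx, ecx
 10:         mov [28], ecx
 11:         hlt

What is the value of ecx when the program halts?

ecx=-2
edx=9
ecx=(-2)*9=-18
ecx=(-18)*14=-252
ecx=M[28]=35
edx=9*35=315
edx=315^5=318
ecx=35>>4=2
edx=318+2=320
mov [28], ecx → M[28]=2
halt.

2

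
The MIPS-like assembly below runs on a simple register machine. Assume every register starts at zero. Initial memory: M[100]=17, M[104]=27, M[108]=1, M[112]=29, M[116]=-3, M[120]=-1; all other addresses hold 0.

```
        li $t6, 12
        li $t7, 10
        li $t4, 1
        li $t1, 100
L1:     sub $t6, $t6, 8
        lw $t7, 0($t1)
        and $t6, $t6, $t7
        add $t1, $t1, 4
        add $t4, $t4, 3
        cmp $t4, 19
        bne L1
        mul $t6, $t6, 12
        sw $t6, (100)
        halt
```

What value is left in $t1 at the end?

124

$t6=12
$t7=10
$t4=1
$t1=100
$t6=12-8=4
$t7=M[100]=17
$t6=4&17=0
$t1=100+4=104
$t4=1+3=4
cmp $t4, 19  (cmp 4,19)
bne L1: taken
$t6=0-8=-8
$t7=M[104]=27
$t6=(-8)&27=24
$t1=104+4=108
$t4=4+3=7
cmp $t4, 19  (cmp 7,19)
bne L1: taken
$t6=24-8=16
$t7=M[108]=1
$t6=16&1=0
$t1=108+4=112
$t4=7+3=10
cmp $t4, 19  (cmp 10,19)
bne L1: taken
$t6=0-8=-8
$t7=M[112]=29
$t6=(-8)&29=24
$t1=112+4=116
$t4=10+3=13
cmp $t4, 19  (cmp 13,19)
bne L1: taken
$t6=24-8=16
$t7=M[116]=-3
$t6=16&(-3)=16
$t1=116+4=120
$t4=13+3=16
cmp $t4, 19  (cmp 16,19)
bne L1: taken
$t6=16-8=8
$t7=M[120]=-1
$t6=8&(-1)=8
$t1=120+4=124
$t4=16+3=19
cmp $t4, 19  (cmp 19,19)
bne L1: not taken
$t6=8*12=96
sw $t6, (100) → M[100]=96
halt.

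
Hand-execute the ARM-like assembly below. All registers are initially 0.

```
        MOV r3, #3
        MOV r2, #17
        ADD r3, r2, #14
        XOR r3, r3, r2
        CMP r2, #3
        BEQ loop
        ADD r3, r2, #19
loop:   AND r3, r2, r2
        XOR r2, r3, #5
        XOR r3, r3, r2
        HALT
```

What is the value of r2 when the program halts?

20

MOV r3, #3 → r3=3
MOV r2, #17 → r2=17
ADD r3, r2, #14 → r3=17+14=31
XOR r3, r3, r2 → r3=31^17=14
CMP r2, #3  (cmp 17,3)
BEQ loop: not taken
ADD r3, r2, #19 → r3=17+19=36
AND r3, r2, r2 → r3=17&17=17
XOR r2, r3, #5 → r2=17^5=20
XOR r3, r3, r2 → r3=17^20=5
halt.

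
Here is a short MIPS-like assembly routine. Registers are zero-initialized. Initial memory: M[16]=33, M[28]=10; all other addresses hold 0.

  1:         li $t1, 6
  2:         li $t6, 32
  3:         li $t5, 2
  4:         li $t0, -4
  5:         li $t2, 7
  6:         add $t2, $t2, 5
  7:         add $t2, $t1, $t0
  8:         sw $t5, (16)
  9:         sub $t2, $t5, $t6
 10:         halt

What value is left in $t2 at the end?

-30

li $t1, 6 → $t1=6
li $t6, 32 → $t6=32
li $t5, 2 → $t5=2
li $t0, -4 → $t0=-4
li $t2, 7 → $t2=7
add $t2, $t2, 5 → $t2=7+5=12
add $t2, $t1, $t0 → $t2=6+(-4)=2
sw $t5, (16) → M[16]=2
sub $t2, $t5, $t6 → $t2=2-32=-30
halt.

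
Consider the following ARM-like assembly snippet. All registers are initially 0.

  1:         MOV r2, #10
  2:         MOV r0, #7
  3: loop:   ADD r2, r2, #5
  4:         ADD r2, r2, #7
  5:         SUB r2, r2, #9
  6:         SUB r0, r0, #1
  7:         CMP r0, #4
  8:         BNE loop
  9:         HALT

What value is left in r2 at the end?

MOV r2, #10 → r2=10
MOV r0, #7 → r0=7
ADD r2, r2, #5 → r2=10+5=15
ADD r2, r2, #7 → r2=15+7=22
SUB r2, r2, #9 → r2=22-9=13
SUB r0, r0, #1 → r0=7-1=6
CMP r0, #4  (cmp 6,4)
BNE loop: taken
ADD r2, r2, #5 → r2=13+5=18
ADD r2, r2, #7 → r2=18+7=25
SUB r2, r2, #9 → r2=25-9=16
SUB r0, r0, #1 → r0=6-1=5
CMP r0, #4  (cmp 5,4)
BNE loop: taken
ADD r2, r2, #5 → r2=16+5=21
ADD r2, r2, #7 → r2=21+7=28
SUB r2, r2, #9 → r2=28-9=19
SUB r0, r0, #1 → r0=5-1=4
CMP r0, #4  (cmp 4,4)
BNE loop: not taken
halt.

19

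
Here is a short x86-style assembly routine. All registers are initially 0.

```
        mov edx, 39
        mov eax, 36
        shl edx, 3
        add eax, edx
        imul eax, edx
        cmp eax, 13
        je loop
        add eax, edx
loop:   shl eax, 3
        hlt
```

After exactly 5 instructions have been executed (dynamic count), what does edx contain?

mov edx, 39 → edx=39
mov eax, 36 → eax=36
shl edx, 3 → edx=39<<3=312
add eax, edx → eax=36+312=348
imul eax, edx → eax=348*312=108576
After step 5: edx = 312.

312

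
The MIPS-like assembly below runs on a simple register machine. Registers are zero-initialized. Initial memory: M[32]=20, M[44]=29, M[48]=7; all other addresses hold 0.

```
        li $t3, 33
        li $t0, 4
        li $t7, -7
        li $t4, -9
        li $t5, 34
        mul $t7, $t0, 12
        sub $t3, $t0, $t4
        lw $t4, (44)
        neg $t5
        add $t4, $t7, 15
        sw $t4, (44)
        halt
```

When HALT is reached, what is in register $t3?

after li $t3, 33: $t3=33
after li $t0, 4: $t0=4
after li $t7, -7: $t7=-7
after li $t4, -9: $t4=-9
after li $t5, 34: $t5=34
after mul $t7, $t0, 12: $t7=4*12=48
after sub $t3, $t0, $t4: $t3=4-(-9)=13
after lw $t4, (44): $t4=M[44]=29
after neg $t5: $t5=-(34)=-34
after add $t4, $t7, 15: $t4=48+15=63
sw $t4, (44) → M[44]=63
halt.

13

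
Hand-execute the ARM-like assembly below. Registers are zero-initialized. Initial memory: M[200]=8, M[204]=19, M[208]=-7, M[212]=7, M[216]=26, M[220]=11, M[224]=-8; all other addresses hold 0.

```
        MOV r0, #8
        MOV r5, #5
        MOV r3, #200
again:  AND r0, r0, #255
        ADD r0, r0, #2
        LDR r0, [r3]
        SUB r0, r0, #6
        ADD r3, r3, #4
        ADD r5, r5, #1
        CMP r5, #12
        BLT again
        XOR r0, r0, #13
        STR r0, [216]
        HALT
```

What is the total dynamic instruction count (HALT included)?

after MOV r0, #8: r0=8
after MOV r5, #5: r5=5
after MOV r3, #200: r3=200
after AND r0, r0, #255: r0=8&255=8
after ADD r0, r0, #2: r0=8+2=10
after LDR r0, [r3]: r0=M[200]=8
after SUB r0, r0, #6: r0=8-6=2
after ADD r3, r3, #4: r3=200+4=204
after ADD r5, r5, #1: r5=5+1=6
CMP r5, #12  (cmp 6,12)
BLT again: taken
after AND r0, r0, #255: r0=2&255=2
after ADD r0, r0, #2: r0=2+2=4
after LDR r0, [r3]: r0=M[204]=19
after SUB r0, r0, #6: r0=19-6=13
after ADD r3, r3, #4: r3=204+4=208
after ADD r5, r5, #1: r5=6+1=7
CMP r5, #12  (cmp 7,12)
BLT again: taken
after AND r0, r0, #255: r0=13&255=13
after ADD r0, r0, #2: r0=13+2=15
after LDR r0, [r3]: r0=M[208]=-7
after SUB r0, r0, #6: r0=(-7)-6=-13
after ADD r3, r3, #4: r3=208+4=212
after ADD r5, r5, #1: r5=7+1=8
CMP r5, #12  (cmp 8,12)
BLT again: taken
after AND r0, r0, #255: r0=(-13)&255=243
after ADD r0, r0, #2: r0=243+2=245
after LDR r0, [r3]: r0=M[212]=7
after SUB r0, r0, #6: r0=7-6=1
after ADD r3, r3, #4: r3=212+4=216
after ADD r5, r5, #1: r5=8+1=9
CMP r5, #12  (cmp 9,12)
BLT again: taken
after AND r0, r0, #255: r0=1&255=1
after ADD r0, r0, #2: r0=1+2=3
after LDR r0, [r3]: r0=M[216]=26
after SUB r0, r0, #6: r0=26-6=20
after ADD r3, r3, #4: r3=216+4=220
after ADD r5, r5, #1: r5=9+1=10
CMP r5, #12  (cmp 10,12)
BLT again: taken
after AND r0, r0, #255: r0=20&255=20
after ADD r0, r0, #2: r0=20+2=22
after LDR r0, [r3]: r0=M[220]=11
after SUB r0, r0, #6: r0=11-6=5
after ADD r3, r3, #4: r3=220+4=224
after ADD r5, r5, #1: r5=10+1=11
CMP r5, #12  (cmp 11,12)
BLT again: taken
after AND r0, r0, #255: r0=5&255=5
after ADD r0, r0, #2: r0=5+2=7
after LDR r0, [r3]: r0=M[224]=-8
after SUB r0, r0, #6: r0=(-8)-6=-14
after ADD r3, r3, #4: r3=224+4=228
after ADD r5, r5, #1: r5=11+1=12
CMP r5, #12  (cmp 12,12)
BLT again: not taken
after XOR r0, r0, #13: r0=(-14)^13=-1
STR r0, [216] → M[216]=-1
halt.
Total executed instructions: 62.

62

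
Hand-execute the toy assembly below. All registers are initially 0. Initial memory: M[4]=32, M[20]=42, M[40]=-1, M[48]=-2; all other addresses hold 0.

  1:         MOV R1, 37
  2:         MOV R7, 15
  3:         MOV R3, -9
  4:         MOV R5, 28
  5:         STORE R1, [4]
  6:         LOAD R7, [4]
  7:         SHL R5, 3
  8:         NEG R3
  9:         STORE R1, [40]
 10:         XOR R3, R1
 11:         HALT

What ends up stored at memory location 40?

MOV R1, 37 → R1=37
MOV R7, 15 → R7=15
MOV R3, -9 → R3=-9
MOV R5, 28 → R5=28
STORE R1, [4] → M[4]=37
LOAD R7, [4] → R7=M[4]=37
SHL R5, 3 → R5=28<<3=224
NEG R3 → R3=-(-9)=9
STORE R1, [40] → M[40]=37
XOR R3, R1 → R3=9^37=44
halt.

37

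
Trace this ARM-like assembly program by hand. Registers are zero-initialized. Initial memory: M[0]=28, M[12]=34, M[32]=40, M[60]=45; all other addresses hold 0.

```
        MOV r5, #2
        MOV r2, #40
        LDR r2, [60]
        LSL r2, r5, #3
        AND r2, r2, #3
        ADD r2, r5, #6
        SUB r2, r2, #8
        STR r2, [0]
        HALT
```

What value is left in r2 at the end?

0

MOV r5, #2 → r5=2
MOV r2, #40 → r2=40
LDR r2, [60] → r2=M[60]=45
LSL r2, r5, #3 → r2=2<<3=16
AND r2, r2, #3 → r2=16&3=0
ADD r2, r5, #6 → r2=2+6=8
SUB r2, r2, #8 → r2=8-8=0
STR r2, [0] → M[0]=0
halt.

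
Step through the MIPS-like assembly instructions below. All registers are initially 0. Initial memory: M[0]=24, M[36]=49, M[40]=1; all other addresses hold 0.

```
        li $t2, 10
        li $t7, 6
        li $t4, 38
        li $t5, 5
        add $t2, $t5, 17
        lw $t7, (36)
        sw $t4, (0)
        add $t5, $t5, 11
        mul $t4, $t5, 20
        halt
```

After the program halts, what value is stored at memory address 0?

$t2=10
$t7=6
$t4=38
$t5=5
$t2=5+17=22
$t7=M[36]=49
sw $t4, (0) → M[0]=38
$t5=5+11=16
$t4=16*20=320
halt.

38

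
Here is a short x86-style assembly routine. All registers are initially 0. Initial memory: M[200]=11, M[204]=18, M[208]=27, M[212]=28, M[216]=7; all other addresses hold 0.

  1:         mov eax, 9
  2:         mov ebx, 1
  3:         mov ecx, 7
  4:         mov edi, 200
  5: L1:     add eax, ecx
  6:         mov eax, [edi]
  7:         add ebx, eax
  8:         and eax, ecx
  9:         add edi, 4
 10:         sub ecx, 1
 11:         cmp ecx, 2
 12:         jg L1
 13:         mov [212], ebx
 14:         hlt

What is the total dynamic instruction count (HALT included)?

mov eax, 9 → eax=9
mov ebx, 1 → ebx=1
mov ecx, 7 → ecx=7
mov edi, 200 → edi=200
add eax, ecx → eax=9+7=16
mov eax, [edi] → eax=M[200]=11
add ebx, eax → ebx=1+11=12
and eax, ecx → eax=11&7=3
add edi, 4 → edi=200+4=204
sub ecx, 1 → ecx=7-1=6
cmp ecx, 2  (cmp 6,2)
jg L1: taken
add eax, ecx → eax=3+6=9
mov eax, [edi] → eax=M[204]=18
add ebx, eax → ebx=12+18=30
and eax, ecx → eax=18&6=2
add edi, 4 → edi=204+4=208
sub ecx, 1 → ecx=6-1=5
cmp ecx, 2  (cmp 5,2)
jg L1: taken
add eax, ecx → eax=2+5=7
mov eax, [edi] → eax=M[208]=27
add ebx, eax → ebx=30+27=57
and eax, ecx → eax=27&5=1
add edi, 4 → edi=208+4=212
sub ecx, 1 → ecx=5-1=4
cmp ecx, 2  (cmp 4,2)
jg L1: taken
add eax, ecx → eax=1+4=5
mov eax, [edi] → eax=M[212]=28
add ebx, eax → ebx=57+28=85
and eax, ecx → eax=28&4=4
add edi, 4 → edi=212+4=216
sub ecx, 1 → ecx=4-1=3
cmp ecx, 2  (cmp 3,2)
jg L1: taken
add eax, ecx → eax=4+3=7
mov eax, [edi] → eax=M[216]=7
add ebx, eax → ebx=85+7=92
and eax, ecx → eax=7&3=3
add edi, 4 → edi=216+4=220
sub ecx, 1 → ecx=3-1=2
cmp ecx, 2  (cmp 2,2)
jg L1: not taken
mov [212], ebx → M[212]=92
halt.
Total executed instructions: 46.

46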